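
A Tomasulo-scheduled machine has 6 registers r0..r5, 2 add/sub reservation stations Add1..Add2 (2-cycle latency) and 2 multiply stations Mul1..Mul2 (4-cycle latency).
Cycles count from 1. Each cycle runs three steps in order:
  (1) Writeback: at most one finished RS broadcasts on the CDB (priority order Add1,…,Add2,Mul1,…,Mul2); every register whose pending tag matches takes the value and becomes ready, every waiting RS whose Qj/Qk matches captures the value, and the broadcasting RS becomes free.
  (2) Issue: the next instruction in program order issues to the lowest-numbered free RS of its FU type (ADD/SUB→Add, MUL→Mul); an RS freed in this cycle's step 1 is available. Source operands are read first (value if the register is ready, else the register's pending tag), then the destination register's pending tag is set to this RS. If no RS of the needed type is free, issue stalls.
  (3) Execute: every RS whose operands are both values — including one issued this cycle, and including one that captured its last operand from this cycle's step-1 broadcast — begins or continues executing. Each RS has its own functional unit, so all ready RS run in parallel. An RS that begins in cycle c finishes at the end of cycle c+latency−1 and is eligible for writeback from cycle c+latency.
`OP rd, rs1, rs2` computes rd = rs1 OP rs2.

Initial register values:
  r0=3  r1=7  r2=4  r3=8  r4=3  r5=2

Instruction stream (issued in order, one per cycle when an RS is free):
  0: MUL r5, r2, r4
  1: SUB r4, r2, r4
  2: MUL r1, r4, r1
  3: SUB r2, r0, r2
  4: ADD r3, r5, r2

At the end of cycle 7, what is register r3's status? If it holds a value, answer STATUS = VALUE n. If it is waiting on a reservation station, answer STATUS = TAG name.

STATUS = TAG Add2

  c1: issue MUL r5<-Mul1  regs: r0:3,r1:7,r2:4,r3:8,r4:3,r5:Mul1
  c2: issue SUB r4<-Add1  regs: r0:3,r1:7,r2:4,r3:8,r4:Add1,r5:Mul1
  c3: issue MUL r1<-Mul2  regs: r0:3,r1:Mul2,r2:4,r3:8,r4:Add1,r5:Mul1
  c4: CDB Add1=1; issue SUB r2<-Add1  regs: r0:3,r1:Mul2,r2:Add1,r3:8,r4:1,r5:Mul1
  c5: CDB Mul1=12; issue ADD r3<-Add2  regs: r0:3,r1:Mul2,r2:Add1,r3:Add2,r4:1,r5:12
  c6: CDB Add1=-1  regs: r0:3,r1:Mul2,r2:-1,r3:Add2,r4:1,r5:12
  c7: -  regs: r0:3,r1:Mul2,r2:-1,r3:Add2,r4:1,r5:12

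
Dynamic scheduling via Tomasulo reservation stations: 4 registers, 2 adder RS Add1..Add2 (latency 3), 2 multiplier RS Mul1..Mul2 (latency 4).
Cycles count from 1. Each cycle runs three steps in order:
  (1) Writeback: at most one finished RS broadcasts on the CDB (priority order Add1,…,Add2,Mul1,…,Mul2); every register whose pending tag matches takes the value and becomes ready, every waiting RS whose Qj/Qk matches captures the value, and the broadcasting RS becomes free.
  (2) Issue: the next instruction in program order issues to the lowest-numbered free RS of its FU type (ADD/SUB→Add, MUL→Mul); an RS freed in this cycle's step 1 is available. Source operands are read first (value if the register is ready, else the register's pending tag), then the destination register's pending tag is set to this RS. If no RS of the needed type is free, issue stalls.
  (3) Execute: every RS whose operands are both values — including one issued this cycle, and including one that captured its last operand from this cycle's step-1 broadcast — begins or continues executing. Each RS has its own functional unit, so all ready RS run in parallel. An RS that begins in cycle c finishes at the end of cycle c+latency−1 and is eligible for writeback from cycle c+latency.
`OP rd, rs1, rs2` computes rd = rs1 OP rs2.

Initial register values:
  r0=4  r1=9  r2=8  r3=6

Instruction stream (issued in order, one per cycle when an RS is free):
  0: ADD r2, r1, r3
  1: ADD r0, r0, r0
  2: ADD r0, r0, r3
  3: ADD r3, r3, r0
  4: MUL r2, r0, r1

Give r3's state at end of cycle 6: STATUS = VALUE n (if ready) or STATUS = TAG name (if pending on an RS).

  c1: issue ADD r2<-Add1  regs: r0:4,r1:9,r2:Add1,r3:6
  c2: issue ADD r0<-Add2  regs: r0:Add2,r1:9,r2:Add1,r3:6
  c3: stall  regs: r0:Add2,r1:9,r2:Add1,r3:6
  c4: CDB Add1=15; issue ADD r0<-Add1  regs: r0:Add1,r1:9,r2:15,r3:6
  c5: CDB Add2=8; issue ADD r3<-Add2  regs: r0:Add1,r1:9,r2:15,r3:Add2
  c6: issue MUL r2<-Mul1  regs: r0:Add1,r1:9,r2:Mul1,r3:Add2

STATUS = TAG Add2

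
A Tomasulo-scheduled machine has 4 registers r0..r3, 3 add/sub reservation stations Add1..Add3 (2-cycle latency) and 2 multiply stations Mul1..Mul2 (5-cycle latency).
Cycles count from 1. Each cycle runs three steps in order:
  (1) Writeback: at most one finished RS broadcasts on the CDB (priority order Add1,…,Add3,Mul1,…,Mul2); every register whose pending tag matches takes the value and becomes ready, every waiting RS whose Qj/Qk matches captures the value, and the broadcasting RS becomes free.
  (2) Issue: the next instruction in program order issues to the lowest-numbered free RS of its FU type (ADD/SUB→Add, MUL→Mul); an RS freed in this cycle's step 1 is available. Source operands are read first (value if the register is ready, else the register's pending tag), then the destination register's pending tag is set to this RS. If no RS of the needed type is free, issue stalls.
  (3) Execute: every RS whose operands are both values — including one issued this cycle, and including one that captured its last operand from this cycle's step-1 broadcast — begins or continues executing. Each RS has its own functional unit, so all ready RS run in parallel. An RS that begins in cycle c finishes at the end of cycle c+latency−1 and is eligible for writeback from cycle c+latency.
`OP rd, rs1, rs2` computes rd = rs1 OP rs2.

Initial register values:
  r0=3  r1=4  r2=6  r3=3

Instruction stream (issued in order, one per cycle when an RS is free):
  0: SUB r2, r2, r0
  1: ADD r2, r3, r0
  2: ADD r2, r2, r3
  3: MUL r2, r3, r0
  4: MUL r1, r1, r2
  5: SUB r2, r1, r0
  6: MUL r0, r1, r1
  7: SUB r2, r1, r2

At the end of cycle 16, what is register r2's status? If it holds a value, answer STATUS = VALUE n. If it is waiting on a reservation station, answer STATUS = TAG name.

STATUS = TAG Add2

c1: issue SUB r2<-Add1 | r0:3,r1:4,r2:Add1,r3:3
c2: issue ADD r2<-Add2 | r0:3,r1:4,r2:Add2,r3:3
c3: CDB Add1=3; issue ADD r2<-Add1 | r0:3,r1:4,r2:Add1,r3:3
c4: CDB Add2=6; issue MUL r2<-Mul1 | r0:3,r1:4,r2:Mul1,r3:3
c5: issue MUL r1<-Mul2 | r0:3,r1:Mul2,r2:Mul1,r3:3
c6: CDB Add1=9; issue SUB r2<-Add1 | r0:3,r1:Mul2,r2:Add1,r3:3
c7: stall | r0:3,r1:Mul2,r2:Add1,r3:3
c8: stall | r0:3,r1:Mul2,r2:Add1,r3:3
c9: CDB Mul1=9; issue MUL r0<-Mul1 | r0:Mul1,r1:Mul2,r2:Add1,r3:3
c10: issue SUB r2<-Add2 | r0:Mul1,r1:Mul2,r2:Add2,r3:3
c11: - | r0:Mul1,r1:Mul2,r2:Add2,r3:3
c12: - | r0:Mul1,r1:Mul2,r2:Add2,r3:3
c13: - | r0:Mul1,r1:Mul2,r2:Add2,r3:3
c14: CDB Mul2=36 | r0:Mul1,r1:36,r2:Add2,r3:3
c15: - | r0:Mul1,r1:36,r2:Add2,r3:3
c16: CDB Add1=33 | r0:Mul1,r1:36,r2:Add2,r3:3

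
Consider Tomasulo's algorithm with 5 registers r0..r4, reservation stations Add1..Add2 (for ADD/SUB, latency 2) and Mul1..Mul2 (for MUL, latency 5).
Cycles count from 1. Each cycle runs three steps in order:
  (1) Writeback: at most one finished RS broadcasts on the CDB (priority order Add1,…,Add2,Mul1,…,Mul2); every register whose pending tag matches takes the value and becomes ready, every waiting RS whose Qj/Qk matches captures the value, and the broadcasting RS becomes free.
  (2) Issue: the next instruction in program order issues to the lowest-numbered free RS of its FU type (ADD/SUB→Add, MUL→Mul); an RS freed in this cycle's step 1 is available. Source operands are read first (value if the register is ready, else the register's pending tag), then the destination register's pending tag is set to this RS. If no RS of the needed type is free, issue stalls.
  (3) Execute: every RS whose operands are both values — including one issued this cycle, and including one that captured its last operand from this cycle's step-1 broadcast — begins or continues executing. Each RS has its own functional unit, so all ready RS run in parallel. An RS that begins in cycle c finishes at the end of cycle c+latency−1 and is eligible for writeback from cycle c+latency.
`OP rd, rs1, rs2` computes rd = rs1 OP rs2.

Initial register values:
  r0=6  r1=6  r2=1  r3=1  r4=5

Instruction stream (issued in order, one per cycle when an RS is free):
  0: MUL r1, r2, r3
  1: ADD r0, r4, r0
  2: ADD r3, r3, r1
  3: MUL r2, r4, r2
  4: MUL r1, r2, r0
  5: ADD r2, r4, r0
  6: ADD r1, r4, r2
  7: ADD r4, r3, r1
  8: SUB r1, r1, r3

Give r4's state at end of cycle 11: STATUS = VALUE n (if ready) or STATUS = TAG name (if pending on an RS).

STATUS = TAG Add1

  c1: issue MUL r1<-Mul1  regs: r0:6,r1:Mul1,r2:1,r3:1,r4:5
  c2: issue ADD r0<-Add1  regs: r0:Add1,r1:Mul1,r2:1,r3:1,r4:5
  c3: issue ADD r3<-Add2  regs: r0:Add1,r1:Mul1,r2:1,r3:Add2,r4:5
  c4: CDB Add1=11; issue MUL r2<-Mul2  regs: r0:11,r1:Mul1,r2:Mul2,r3:Add2,r4:5
  c5: stall  regs: r0:11,r1:Mul1,r2:Mul2,r3:Add2,r4:5
  c6: CDB Mul1=1; issue MUL r1<-Mul1  regs: r0:11,r1:Mul1,r2:Mul2,r3:Add2,r4:5
  c7: issue ADD r2<-Add1  regs: r0:11,r1:Mul1,r2:Add1,r3:Add2,r4:5
  c8: CDB Add2=2; issue ADD r1<-Add2  regs: r0:11,r1:Add2,r2:Add1,r3:2,r4:5
  c9: CDB Add1=16; issue ADD r4<-Add1  regs: r0:11,r1:Add2,r2:16,r3:2,r4:Add1
  c10: CDB Mul2=5; stall  regs: r0:11,r1:Add2,r2:16,r3:2,r4:Add1
  c11: CDB Add2=21; issue SUB r1<-Add2  regs: r0:11,r1:Add2,r2:16,r3:2,r4:Add1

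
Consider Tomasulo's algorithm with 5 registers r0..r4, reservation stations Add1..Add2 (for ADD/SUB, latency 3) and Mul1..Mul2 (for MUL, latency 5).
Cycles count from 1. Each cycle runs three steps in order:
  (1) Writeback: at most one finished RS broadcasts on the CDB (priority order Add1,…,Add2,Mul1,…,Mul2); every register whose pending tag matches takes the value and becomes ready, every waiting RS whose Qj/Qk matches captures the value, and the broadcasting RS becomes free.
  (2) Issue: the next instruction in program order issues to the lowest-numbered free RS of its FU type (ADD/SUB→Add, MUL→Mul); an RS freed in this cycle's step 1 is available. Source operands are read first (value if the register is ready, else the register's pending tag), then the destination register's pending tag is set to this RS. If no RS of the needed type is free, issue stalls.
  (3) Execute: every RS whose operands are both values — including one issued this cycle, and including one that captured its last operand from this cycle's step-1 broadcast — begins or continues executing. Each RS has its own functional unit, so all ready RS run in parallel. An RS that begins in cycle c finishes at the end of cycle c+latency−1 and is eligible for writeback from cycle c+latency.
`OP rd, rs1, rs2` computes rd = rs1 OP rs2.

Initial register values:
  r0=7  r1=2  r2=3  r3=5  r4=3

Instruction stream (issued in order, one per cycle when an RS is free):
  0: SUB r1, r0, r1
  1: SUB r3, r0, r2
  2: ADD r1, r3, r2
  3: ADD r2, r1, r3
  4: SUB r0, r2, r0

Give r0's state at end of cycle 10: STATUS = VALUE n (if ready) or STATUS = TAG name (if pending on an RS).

c1: issue SUB r1<-Add1 | r0:7,r1:Add1,r2:3,r3:5,r4:3
c2: issue SUB r3<-Add2 | r0:7,r1:Add1,r2:3,r3:Add2,r4:3
c3: stall | r0:7,r1:Add1,r2:3,r3:Add2,r4:3
c4: CDB Add1=5; issue ADD r1<-Add1 | r0:7,r1:Add1,r2:3,r3:Add2,r4:3
c5: CDB Add2=4; issue ADD r2<-Add2 | r0:7,r1:Add1,r2:Add2,r3:4,r4:3
c6: stall | r0:7,r1:Add1,r2:Add2,r3:4,r4:3
c7: stall | r0:7,r1:Add1,r2:Add2,r3:4,r4:3
c8: CDB Add1=7; issue SUB r0<-Add1 | r0:Add1,r1:7,r2:Add2,r3:4,r4:3
c9: - | r0:Add1,r1:7,r2:Add2,r3:4,r4:3
c10: - | r0:Add1,r1:7,r2:Add2,r3:4,r4:3

STATUS = TAG Add1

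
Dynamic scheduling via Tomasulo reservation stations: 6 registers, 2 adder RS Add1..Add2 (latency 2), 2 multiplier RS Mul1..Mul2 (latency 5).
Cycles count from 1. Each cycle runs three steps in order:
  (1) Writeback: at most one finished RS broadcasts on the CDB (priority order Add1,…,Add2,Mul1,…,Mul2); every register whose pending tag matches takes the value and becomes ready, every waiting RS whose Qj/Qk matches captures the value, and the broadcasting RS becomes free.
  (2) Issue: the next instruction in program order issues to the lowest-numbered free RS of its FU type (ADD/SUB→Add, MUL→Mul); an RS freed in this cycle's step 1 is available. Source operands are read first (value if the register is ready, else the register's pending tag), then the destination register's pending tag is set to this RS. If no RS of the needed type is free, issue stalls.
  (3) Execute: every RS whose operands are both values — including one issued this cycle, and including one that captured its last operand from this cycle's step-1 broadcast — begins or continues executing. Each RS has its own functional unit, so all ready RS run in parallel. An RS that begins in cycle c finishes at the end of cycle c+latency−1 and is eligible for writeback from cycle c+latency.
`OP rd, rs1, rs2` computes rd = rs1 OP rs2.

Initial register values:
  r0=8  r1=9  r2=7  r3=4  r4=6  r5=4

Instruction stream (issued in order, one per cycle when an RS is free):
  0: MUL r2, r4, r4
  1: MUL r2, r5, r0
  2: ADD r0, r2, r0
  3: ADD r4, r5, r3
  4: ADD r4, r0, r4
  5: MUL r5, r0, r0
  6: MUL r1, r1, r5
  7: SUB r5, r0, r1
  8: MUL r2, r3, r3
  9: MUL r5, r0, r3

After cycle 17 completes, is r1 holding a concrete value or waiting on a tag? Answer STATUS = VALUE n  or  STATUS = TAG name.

STATUS = TAG Mul2

  c1: issue MUL r2<-Mul1  regs: r0:8,r1:9,r2:Mul1,r3:4,r4:6,r5:4
  c2: issue MUL r2<-Mul2  regs: r0:8,r1:9,r2:Mul2,r3:4,r4:6,r5:4
  c3: issue ADD r0<-Add1  regs: r0:Add1,r1:9,r2:Mul2,r3:4,r4:6,r5:4
  c4: issue ADD r4<-Add2  regs: r0:Add1,r1:9,r2:Mul2,r3:4,r4:Add2,r5:4
  c5: stall  regs: r0:Add1,r1:9,r2:Mul2,r3:4,r4:Add2,r5:4
  c6: CDB Add2=8; issue ADD r4<-Add2  regs: r0:Add1,r1:9,r2:Mul2,r3:4,r4:Add2,r5:4
  c7: CDB Mul1=36; issue MUL r5<-Mul1  regs: r0:Add1,r1:9,r2:Mul2,r3:4,r4:Add2,r5:Mul1
  c8: CDB Mul2=32; issue MUL r1<-Mul2  regs: r0:Add1,r1:Mul2,r2:32,r3:4,r4:Add2,r5:Mul1
  c9: stall  regs: r0:Add1,r1:Mul2,r2:32,r3:4,r4:Add2,r5:Mul1
  c10: CDB Add1=40; issue SUB r5<-Add1  regs: r0:40,r1:Mul2,r2:32,r3:4,r4:Add2,r5:Add1
  c11: stall  regs: r0:40,r1:Mul2,r2:32,r3:4,r4:Add2,r5:Add1
  c12: CDB Add2=48; stall  regs: r0:40,r1:Mul2,r2:32,r3:4,r4:48,r5:Add1
  c13: stall  regs: r0:40,r1:Mul2,r2:32,r3:4,r4:48,r5:Add1
  c14: stall  regs: r0:40,r1:Mul2,r2:32,r3:4,r4:48,r5:Add1
  c15: CDB Mul1=1600; issue MUL r2<-Mul1  regs: r0:40,r1:Mul2,r2:Mul1,r3:4,r4:48,r5:Add1
  c16: stall  regs: r0:40,r1:Mul2,r2:Mul1,r3:4,r4:48,r5:Add1
  c17: stall  regs: r0:40,r1:Mul2,r2:Mul1,r3:4,r4:48,r5:Add1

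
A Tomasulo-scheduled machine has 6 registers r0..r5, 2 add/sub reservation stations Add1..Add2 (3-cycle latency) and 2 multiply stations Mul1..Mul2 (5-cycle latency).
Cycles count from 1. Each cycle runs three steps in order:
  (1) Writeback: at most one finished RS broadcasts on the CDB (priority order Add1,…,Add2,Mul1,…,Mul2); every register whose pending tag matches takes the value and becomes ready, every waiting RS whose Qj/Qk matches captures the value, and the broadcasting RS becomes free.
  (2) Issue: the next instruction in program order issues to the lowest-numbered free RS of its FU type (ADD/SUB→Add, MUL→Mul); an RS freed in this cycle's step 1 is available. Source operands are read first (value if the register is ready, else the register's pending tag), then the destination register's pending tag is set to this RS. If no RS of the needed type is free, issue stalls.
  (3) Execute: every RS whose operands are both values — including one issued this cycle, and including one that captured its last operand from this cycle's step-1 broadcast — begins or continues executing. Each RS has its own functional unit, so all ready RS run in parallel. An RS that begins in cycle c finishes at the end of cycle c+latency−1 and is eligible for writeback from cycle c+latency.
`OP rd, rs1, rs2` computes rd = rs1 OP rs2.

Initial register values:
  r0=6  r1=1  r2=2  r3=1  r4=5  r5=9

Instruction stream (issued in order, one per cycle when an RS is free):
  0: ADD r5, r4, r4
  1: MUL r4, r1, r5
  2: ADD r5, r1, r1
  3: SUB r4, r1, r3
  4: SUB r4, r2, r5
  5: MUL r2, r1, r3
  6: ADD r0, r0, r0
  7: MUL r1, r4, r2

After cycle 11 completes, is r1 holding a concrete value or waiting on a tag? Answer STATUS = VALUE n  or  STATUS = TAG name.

STATUS = TAG Mul1

cycle 1: issue ADD r5<-Add1 // r0:6,r1:1,r2:2,r3:1,r4:5,r5:Add1
cycle 2: issue MUL r4<-Mul1 // r0:6,r1:1,r2:2,r3:1,r4:Mul1,r5:Add1
cycle 3: issue ADD r5<-Add2 // r0:6,r1:1,r2:2,r3:1,r4:Mul1,r5:Add2
cycle 4: CDB Add1=10; issue SUB r4<-Add1 // r0:6,r1:1,r2:2,r3:1,r4:Add1,r5:Add2
cycle 5: stall // r0:6,r1:1,r2:2,r3:1,r4:Add1,r5:Add2
cycle 6: CDB Add2=2; issue SUB r4<-Add2 // r0:6,r1:1,r2:2,r3:1,r4:Add2,r5:2
cycle 7: CDB Add1=0; issue MUL r2<-Mul2 // r0:6,r1:1,r2:Mul2,r3:1,r4:Add2,r5:2
cycle 8: issue ADD r0<-Add1 // r0:Add1,r1:1,r2:Mul2,r3:1,r4:Add2,r5:2
cycle 9: CDB Add2=0; stall // r0:Add1,r1:1,r2:Mul2,r3:1,r4:0,r5:2
cycle 10: CDB Mul1=10; issue MUL r1<-Mul1 // r0:Add1,r1:Mul1,r2:Mul2,r3:1,r4:0,r5:2
cycle 11: CDB Add1=12 // r0:12,r1:Mul1,r2:Mul2,r3:1,r4:0,r5:2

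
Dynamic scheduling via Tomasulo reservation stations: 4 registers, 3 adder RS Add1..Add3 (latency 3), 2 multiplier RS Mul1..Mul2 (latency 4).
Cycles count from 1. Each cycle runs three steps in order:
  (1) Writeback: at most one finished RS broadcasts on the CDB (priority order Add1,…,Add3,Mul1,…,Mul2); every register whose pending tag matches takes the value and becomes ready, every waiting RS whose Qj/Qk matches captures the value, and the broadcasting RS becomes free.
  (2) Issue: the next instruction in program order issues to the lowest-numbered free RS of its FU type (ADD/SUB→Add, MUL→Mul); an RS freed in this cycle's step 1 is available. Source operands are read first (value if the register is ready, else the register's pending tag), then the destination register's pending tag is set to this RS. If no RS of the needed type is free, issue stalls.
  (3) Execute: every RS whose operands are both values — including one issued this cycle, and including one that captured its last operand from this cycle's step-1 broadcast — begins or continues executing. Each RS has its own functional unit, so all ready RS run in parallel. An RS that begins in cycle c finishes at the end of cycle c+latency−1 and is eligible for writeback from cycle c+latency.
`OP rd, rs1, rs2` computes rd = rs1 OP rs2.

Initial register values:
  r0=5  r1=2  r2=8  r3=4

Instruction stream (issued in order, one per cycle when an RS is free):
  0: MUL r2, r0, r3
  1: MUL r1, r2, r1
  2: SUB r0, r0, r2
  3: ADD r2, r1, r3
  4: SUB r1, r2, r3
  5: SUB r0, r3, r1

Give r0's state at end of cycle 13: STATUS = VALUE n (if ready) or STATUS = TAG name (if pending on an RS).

STATUS = TAG Add1

c1: issue MUL r2<-Mul1 | r0:5,r1:2,r2:Mul1,r3:4
c2: issue MUL r1<-Mul2 | r0:5,r1:Mul2,r2:Mul1,r3:4
c3: issue SUB r0<-Add1 | r0:Add1,r1:Mul2,r2:Mul1,r3:4
c4: issue ADD r2<-Add2 | r0:Add1,r1:Mul2,r2:Add2,r3:4
c5: CDB Mul1=20; issue SUB r1<-Add3 | r0:Add1,r1:Add3,r2:Add2,r3:4
c6: stall | r0:Add1,r1:Add3,r2:Add2,r3:4
c7: stall | r0:Add1,r1:Add3,r2:Add2,r3:4
c8: CDB Add1=-15; issue SUB r0<-Add1 | r0:Add1,r1:Add3,r2:Add2,r3:4
c9: CDB Mul2=40 | r0:Add1,r1:Add3,r2:Add2,r3:4
c10: - | r0:Add1,r1:Add3,r2:Add2,r3:4
c11: - | r0:Add1,r1:Add3,r2:Add2,r3:4
c12: CDB Add2=44 | r0:Add1,r1:Add3,r2:44,r3:4
c13: - | r0:Add1,r1:Add3,r2:44,r3:4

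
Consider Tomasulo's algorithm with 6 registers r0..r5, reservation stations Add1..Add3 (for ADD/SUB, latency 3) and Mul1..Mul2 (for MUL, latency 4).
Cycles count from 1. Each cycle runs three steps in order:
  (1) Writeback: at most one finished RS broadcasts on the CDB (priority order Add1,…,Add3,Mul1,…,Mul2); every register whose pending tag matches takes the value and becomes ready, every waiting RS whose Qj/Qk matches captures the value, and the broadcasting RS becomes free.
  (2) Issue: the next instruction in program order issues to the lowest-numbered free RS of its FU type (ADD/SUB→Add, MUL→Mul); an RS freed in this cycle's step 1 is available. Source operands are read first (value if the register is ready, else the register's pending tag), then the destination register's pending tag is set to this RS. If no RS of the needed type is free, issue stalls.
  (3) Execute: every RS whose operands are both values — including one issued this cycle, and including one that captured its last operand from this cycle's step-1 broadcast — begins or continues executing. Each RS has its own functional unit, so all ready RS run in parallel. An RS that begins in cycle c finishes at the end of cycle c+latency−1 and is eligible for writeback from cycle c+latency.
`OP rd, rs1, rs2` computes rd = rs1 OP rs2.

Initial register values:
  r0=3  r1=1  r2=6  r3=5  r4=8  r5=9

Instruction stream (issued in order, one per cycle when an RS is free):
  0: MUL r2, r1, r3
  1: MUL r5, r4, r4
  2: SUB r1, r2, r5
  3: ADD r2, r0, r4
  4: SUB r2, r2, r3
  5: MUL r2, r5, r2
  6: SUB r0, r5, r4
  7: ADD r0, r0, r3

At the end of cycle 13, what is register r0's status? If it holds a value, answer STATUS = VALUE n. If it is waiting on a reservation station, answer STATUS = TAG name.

  c1: issue MUL r2<-Mul1  regs: r0:3,r1:1,r2:Mul1,r3:5,r4:8,r5:9
  c2: issue MUL r5<-Mul2  regs: r0:3,r1:1,r2:Mul1,r3:5,r4:8,r5:Mul2
  c3: issue SUB r1<-Add1  regs: r0:3,r1:Add1,r2:Mul1,r3:5,r4:8,r5:Mul2
  c4: issue ADD r2<-Add2  regs: r0:3,r1:Add1,r2:Add2,r3:5,r4:8,r5:Mul2
  c5: CDB Mul1=5; issue SUB r2<-Add3  regs: r0:3,r1:Add1,r2:Add3,r3:5,r4:8,r5:Mul2
  c6: CDB Mul2=64; issue MUL r2<-Mul1  regs: r0:3,r1:Add1,r2:Mul1,r3:5,r4:8,r5:64
  c7: CDB Add2=11; issue SUB r0<-Add2  regs: r0:Add2,r1:Add1,r2:Mul1,r3:5,r4:8,r5:64
  c8: stall  regs: r0:Add2,r1:Add1,r2:Mul1,r3:5,r4:8,r5:64
  c9: CDB Add1=-59; issue ADD r0<-Add1  regs: r0:Add1,r1:-59,r2:Mul1,r3:5,r4:8,r5:64
  c10: CDB Add2=56  regs: r0:Add1,r1:-59,r2:Mul1,r3:5,r4:8,r5:64
  c11: CDB Add3=6  regs: r0:Add1,r1:-59,r2:Mul1,r3:5,r4:8,r5:64
  c12: -  regs: r0:Add1,r1:-59,r2:Mul1,r3:5,r4:8,r5:64
  c13: CDB Add1=61  regs: r0:61,r1:-59,r2:Mul1,r3:5,r4:8,r5:64

STATUS = VALUE 61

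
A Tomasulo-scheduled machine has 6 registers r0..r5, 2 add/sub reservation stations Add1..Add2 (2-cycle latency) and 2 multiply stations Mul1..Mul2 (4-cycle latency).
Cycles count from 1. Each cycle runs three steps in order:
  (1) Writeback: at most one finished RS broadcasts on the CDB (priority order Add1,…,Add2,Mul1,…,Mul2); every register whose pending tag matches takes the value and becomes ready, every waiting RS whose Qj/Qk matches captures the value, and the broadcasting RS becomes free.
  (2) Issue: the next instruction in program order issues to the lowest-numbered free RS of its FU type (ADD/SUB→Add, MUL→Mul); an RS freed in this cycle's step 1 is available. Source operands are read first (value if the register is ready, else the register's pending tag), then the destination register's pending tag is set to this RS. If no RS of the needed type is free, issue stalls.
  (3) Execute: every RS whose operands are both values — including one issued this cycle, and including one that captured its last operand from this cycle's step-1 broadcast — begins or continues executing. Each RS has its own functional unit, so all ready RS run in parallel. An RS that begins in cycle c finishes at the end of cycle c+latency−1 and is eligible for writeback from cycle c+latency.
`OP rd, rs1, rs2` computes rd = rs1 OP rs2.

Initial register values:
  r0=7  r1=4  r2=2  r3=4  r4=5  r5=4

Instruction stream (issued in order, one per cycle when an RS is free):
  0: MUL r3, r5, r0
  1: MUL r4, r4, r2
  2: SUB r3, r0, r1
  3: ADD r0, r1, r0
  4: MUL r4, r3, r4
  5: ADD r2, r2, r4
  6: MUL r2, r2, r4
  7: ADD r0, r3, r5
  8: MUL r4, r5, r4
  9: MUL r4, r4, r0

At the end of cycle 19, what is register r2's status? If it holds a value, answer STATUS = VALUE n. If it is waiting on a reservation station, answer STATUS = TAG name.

STATUS = VALUE 960

c1: issue MUL r3<-Mul1 | r0:7,r1:4,r2:2,r3:Mul1,r4:5,r5:4
c2: issue MUL r4<-Mul2 | r0:7,r1:4,r2:2,r3:Mul1,r4:Mul2,r5:4
c3: issue SUB r3<-Add1 | r0:7,r1:4,r2:2,r3:Add1,r4:Mul2,r5:4
c4: issue ADD r0<-Add2 | r0:Add2,r1:4,r2:2,r3:Add1,r4:Mul2,r5:4
c5: CDB Add1=3; stall | r0:Add2,r1:4,r2:2,r3:3,r4:Mul2,r5:4
c6: CDB Add2=11; stall | r0:11,r1:4,r2:2,r3:3,r4:Mul2,r5:4
c7: CDB Mul1=28; issue MUL r4<-Mul1 | r0:11,r1:4,r2:2,r3:3,r4:Mul1,r5:4
c8: CDB Mul2=10; issue ADD r2<-Add1 | r0:11,r1:4,r2:Add1,r3:3,r4:Mul1,r5:4
c9: issue MUL r2<-Mul2 | r0:11,r1:4,r2:Mul2,r3:3,r4:Mul1,r5:4
c10: issue ADD r0<-Add2 | r0:Add2,r1:4,r2:Mul2,r3:3,r4:Mul1,r5:4
c11: stall | r0:Add2,r1:4,r2:Mul2,r3:3,r4:Mul1,r5:4
c12: CDB Add2=7; stall | r0:7,r1:4,r2:Mul2,r3:3,r4:Mul1,r5:4
c13: CDB Mul1=30; issue MUL r4<-Mul1 | r0:7,r1:4,r2:Mul2,r3:3,r4:Mul1,r5:4
c14: stall | r0:7,r1:4,r2:Mul2,r3:3,r4:Mul1,r5:4
c15: CDB Add1=32; stall | r0:7,r1:4,r2:Mul2,r3:3,r4:Mul1,r5:4
c16: stall | r0:7,r1:4,r2:Mul2,r3:3,r4:Mul1,r5:4
c17: CDB Mul1=120; issue MUL r4<-Mul1 | r0:7,r1:4,r2:Mul2,r3:3,r4:Mul1,r5:4
c18: - | r0:7,r1:4,r2:Mul2,r3:3,r4:Mul1,r5:4
c19: CDB Mul2=960 | r0:7,r1:4,r2:960,r3:3,r4:Mul1,r5:4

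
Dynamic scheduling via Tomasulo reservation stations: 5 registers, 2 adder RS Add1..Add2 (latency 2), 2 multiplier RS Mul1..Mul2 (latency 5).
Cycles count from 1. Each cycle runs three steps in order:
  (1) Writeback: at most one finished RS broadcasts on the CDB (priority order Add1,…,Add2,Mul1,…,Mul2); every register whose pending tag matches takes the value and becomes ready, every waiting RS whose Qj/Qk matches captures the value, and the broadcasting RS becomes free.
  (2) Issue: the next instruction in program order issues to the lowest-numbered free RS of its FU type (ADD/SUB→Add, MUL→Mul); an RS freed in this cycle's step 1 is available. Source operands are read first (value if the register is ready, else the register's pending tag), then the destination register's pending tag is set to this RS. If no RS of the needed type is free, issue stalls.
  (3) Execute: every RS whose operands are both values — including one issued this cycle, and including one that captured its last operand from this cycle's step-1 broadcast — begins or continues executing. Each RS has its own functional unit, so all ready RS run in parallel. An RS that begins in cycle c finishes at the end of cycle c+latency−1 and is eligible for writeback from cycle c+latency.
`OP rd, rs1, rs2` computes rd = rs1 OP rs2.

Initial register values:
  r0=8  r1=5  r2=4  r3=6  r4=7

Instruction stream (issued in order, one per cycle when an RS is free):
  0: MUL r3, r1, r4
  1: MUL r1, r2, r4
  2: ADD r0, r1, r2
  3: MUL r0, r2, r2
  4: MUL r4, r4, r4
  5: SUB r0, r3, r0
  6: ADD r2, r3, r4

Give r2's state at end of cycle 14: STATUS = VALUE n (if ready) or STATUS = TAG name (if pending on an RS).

c1: issue MUL r3<-Mul1 | r0:8,r1:5,r2:4,r3:Mul1,r4:7
c2: issue MUL r1<-Mul2 | r0:8,r1:Mul2,r2:4,r3:Mul1,r4:7
c3: issue ADD r0<-Add1 | r0:Add1,r1:Mul2,r2:4,r3:Mul1,r4:7
c4: stall | r0:Add1,r1:Mul2,r2:4,r3:Mul1,r4:7
c5: stall | r0:Add1,r1:Mul2,r2:4,r3:Mul1,r4:7
c6: CDB Mul1=35; issue MUL r0<-Mul1 | r0:Mul1,r1:Mul2,r2:4,r3:35,r4:7
c7: CDB Mul2=28; issue MUL r4<-Mul2 | r0:Mul1,r1:28,r2:4,r3:35,r4:Mul2
c8: issue SUB r0<-Add2 | r0:Add2,r1:28,r2:4,r3:35,r4:Mul2
c9: CDB Add1=32; issue ADD r2<-Add1 | r0:Add2,r1:28,r2:Add1,r3:35,r4:Mul2
c10: - | r0:Add2,r1:28,r2:Add1,r3:35,r4:Mul2
c11: CDB Mul1=16 | r0:Add2,r1:28,r2:Add1,r3:35,r4:Mul2
c12: CDB Mul2=49 | r0:Add2,r1:28,r2:Add1,r3:35,r4:49
c13: CDB Add2=19 | r0:19,r1:28,r2:Add1,r3:35,r4:49
c14: CDB Add1=84 | r0:19,r1:28,r2:84,r3:35,r4:49

STATUS = VALUE 84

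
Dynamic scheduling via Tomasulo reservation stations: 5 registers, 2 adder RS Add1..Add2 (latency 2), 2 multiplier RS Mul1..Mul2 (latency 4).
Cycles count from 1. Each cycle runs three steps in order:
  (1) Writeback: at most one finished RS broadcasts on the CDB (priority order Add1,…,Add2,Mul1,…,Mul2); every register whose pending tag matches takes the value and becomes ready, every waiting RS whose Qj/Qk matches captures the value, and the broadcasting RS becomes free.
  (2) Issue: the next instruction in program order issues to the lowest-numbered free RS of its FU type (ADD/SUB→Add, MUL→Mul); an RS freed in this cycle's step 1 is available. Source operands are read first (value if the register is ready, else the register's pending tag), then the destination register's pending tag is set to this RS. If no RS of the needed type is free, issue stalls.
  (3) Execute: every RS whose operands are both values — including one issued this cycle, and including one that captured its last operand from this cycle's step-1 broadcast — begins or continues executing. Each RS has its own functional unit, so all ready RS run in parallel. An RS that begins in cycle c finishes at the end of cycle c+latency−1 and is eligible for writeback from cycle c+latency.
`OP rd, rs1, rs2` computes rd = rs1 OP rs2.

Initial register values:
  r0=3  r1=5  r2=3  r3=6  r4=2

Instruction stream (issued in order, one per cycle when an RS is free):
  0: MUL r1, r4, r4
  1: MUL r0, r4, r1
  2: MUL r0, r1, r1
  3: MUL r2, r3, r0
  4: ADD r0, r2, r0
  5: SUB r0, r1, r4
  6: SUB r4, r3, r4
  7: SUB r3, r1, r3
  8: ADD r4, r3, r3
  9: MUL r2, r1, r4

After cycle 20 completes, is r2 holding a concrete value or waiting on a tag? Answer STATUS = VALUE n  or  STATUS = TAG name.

  c1: issue MUL r1<-Mul1  regs: r0:3,r1:Mul1,r2:3,r3:6,r4:2
  c2: issue MUL r0<-Mul2  regs: r0:Mul2,r1:Mul1,r2:3,r3:6,r4:2
  c3: stall  regs: r0:Mul2,r1:Mul1,r2:3,r3:6,r4:2
  c4: stall  regs: r0:Mul2,r1:Mul1,r2:3,r3:6,r4:2
  c5: CDB Mul1=4; issue MUL r0<-Mul1  regs: r0:Mul1,r1:4,r2:3,r3:6,r4:2
  c6: stall  regs: r0:Mul1,r1:4,r2:3,r3:6,r4:2
  c7: stall  regs: r0:Mul1,r1:4,r2:3,r3:6,r4:2
  c8: stall  regs: r0:Mul1,r1:4,r2:3,r3:6,r4:2
  c9: CDB Mul1=16; issue MUL r2<-Mul1  regs: r0:16,r1:4,r2:Mul1,r3:6,r4:2
  c10: CDB Mul2=8; issue ADD r0<-Add1  regs: r0:Add1,r1:4,r2:Mul1,r3:6,r4:2
  c11: issue SUB r0<-Add2  regs: r0:Add2,r1:4,r2:Mul1,r3:6,r4:2
  c12: stall  regs: r0:Add2,r1:4,r2:Mul1,r3:6,r4:2
  c13: CDB Add2=2; issue SUB r4<-Add2  regs: r0:2,r1:4,r2:Mul1,r3:6,r4:Add2
  c14: CDB Mul1=96; stall  regs: r0:2,r1:4,r2:96,r3:6,r4:Add2
  c15: CDB Add2=4; issue SUB r3<-Add2  regs: r0:2,r1:4,r2:96,r3:Add2,r4:4
  c16: CDB Add1=112; issue ADD r4<-Add1  regs: r0:2,r1:4,r2:96,r3:Add2,r4:Add1
  c17: CDB Add2=-2; issue MUL r2<-Mul1  regs: r0:2,r1:4,r2:Mul1,r3:-2,r4:Add1
  c18: -  regs: r0:2,r1:4,r2:Mul1,r3:-2,r4:Add1
  c19: CDB Add1=-4  regs: r0:2,r1:4,r2:Mul1,r3:-2,r4:-4
  c20: -  regs: r0:2,r1:4,r2:Mul1,r3:-2,r4:-4

STATUS = TAG Mul1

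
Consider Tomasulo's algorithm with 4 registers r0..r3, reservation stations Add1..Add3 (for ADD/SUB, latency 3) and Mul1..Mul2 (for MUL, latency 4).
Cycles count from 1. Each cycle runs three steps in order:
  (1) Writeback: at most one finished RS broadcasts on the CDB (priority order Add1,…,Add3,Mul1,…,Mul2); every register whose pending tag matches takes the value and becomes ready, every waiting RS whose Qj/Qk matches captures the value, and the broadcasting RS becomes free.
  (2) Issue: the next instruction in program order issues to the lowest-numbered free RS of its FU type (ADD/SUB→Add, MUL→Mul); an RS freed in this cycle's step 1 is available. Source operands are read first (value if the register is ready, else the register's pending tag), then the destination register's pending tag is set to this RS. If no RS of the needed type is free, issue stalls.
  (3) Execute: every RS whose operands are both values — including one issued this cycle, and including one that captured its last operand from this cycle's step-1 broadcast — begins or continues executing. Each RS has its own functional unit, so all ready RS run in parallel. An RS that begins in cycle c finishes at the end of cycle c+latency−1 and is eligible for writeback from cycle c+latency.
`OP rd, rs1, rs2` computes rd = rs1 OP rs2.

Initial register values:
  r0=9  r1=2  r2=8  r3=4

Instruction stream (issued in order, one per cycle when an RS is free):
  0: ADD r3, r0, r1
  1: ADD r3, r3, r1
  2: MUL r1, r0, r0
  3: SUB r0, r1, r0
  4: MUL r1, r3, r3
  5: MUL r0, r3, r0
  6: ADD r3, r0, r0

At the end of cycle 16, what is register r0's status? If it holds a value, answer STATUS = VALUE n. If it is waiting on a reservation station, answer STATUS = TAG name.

STATUS = VALUE 936

  c1: issue ADD r3<-Add1  regs: r0:9,r1:2,r2:8,r3:Add1
  c2: issue ADD r3<-Add2  regs: r0:9,r1:2,r2:8,r3:Add2
  c3: issue MUL r1<-Mul1  regs: r0:9,r1:Mul1,r2:8,r3:Add2
  c4: CDB Add1=11; issue SUB r0<-Add1  regs: r0:Add1,r1:Mul1,r2:8,r3:Add2
  c5: issue MUL r1<-Mul2  regs: r0:Add1,r1:Mul2,r2:8,r3:Add2
  c6: stall  regs: r0:Add1,r1:Mul2,r2:8,r3:Add2
  c7: CDB Add2=13; stall  regs: r0:Add1,r1:Mul2,r2:8,r3:13
  c8: CDB Mul1=81; issue MUL r0<-Mul1  regs: r0:Mul1,r1:Mul2,r2:8,r3:13
  c9: issue ADD r3<-Add2  regs: r0:Mul1,r1:Mul2,r2:8,r3:Add2
  c10: -  regs: r0:Mul1,r1:Mul2,r2:8,r3:Add2
  c11: CDB Add1=72  regs: r0:Mul1,r1:Mul2,r2:8,r3:Add2
  c12: CDB Mul2=169  regs: r0:Mul1,r1:169,r2:8,r3:Add2
  c13: -  regs: r0:Mul1,r1:169,r2:8,r3:Add2
  c14: -  regs: r0:Mul1,r1:169,r2:8,r3:Add2
  c15: CDB Mul1=936  regs: r0:936,r1:169,r2:8,r3:Add2
  c16: -  regs: r0:936,r1:169,r2:8,r3:Add2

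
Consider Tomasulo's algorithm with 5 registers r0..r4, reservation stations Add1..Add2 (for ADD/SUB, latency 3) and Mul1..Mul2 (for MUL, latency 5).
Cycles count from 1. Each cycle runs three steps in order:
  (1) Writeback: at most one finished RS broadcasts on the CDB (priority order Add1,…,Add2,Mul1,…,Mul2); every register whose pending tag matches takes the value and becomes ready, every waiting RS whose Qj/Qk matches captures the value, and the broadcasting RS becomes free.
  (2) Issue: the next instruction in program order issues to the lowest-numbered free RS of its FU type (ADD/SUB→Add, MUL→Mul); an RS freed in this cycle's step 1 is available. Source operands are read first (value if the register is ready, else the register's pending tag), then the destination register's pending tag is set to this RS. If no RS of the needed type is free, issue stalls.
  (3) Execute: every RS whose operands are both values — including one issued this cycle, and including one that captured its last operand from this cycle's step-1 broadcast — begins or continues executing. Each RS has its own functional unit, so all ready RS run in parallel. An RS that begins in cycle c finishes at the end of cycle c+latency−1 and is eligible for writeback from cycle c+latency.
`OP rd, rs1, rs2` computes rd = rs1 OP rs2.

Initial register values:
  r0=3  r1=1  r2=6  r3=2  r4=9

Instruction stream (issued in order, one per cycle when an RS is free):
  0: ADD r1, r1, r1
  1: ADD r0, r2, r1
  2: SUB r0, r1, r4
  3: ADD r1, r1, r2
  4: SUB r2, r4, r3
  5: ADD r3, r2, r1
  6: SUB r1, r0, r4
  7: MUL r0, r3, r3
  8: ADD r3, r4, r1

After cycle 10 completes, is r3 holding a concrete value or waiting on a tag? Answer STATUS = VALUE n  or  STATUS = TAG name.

STATUS = TAG Add1

cycle 1: issue ADD r1<-Add1 // r0:3,r1:Add1,r2:6,r3:2,r4:9
cycle 2: issue ADD r0<-Add2 // r0:Add2,r1:Add1,r2:6,r3:2,r4:9
cycle 3: stall // r0:Add2,r1:Add1,r2:6,r3:2,r4:9
cycle 4: CDB Add1=2; issue SUB r0<-Add1 // r0:Add1,r1:2,r2:6,r3:2,r4:9
cycle 5: stall // r0:Add1,r1:2,r2:6,r3:2,r4:9
cycle 6: stall // r0:Add1,r1:2,r2:6,r3:2,r4:9
cycle 7: CDB Add1=-7; issue ADD r1<-Add1 // r0:-7,r1:Add1,r2:6,r3:2,r4:9
cycle 8: CDB Add2=8; issue SUB r2<-Add2 // r0:-7,r1:Add1,r2:Add2,r3:2,r4:9
cycle 9: stall // r0:-7,r1:Add1,r2:Add2,r3:2,r4:9
cycle 10: CDB Add1=8; issue ADD r3<-Add1 // r0:-7,r1:8,r2:Add2,r3:Add1,r4:9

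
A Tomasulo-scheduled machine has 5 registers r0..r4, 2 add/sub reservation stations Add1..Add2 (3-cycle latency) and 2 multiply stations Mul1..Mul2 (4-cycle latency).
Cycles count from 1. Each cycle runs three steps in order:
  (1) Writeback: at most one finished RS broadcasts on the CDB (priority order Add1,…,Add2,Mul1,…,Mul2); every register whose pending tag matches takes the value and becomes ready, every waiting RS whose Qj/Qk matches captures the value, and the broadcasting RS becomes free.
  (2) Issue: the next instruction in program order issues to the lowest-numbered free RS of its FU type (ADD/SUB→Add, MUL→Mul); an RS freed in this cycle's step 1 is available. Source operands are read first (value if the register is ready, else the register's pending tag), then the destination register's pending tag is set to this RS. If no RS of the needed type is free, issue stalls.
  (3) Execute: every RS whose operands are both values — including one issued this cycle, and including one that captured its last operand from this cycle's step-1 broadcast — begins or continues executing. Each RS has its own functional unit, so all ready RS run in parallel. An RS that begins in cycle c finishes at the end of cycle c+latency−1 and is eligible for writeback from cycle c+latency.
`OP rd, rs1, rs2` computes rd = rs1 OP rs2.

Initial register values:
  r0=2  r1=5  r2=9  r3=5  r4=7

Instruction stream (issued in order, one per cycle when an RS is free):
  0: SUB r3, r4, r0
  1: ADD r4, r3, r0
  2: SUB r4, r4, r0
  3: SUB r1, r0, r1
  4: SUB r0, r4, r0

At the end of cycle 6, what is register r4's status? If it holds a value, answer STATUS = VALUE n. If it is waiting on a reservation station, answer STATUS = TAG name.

STATUS = TAG Add1

c1: issue SUB r3<-Add1 | r0:2,r1:5,r2:9,r3:Add1,r4:7
c2: issue ADD r4<-Add2 | r0:2,r1:5,r2:9,r3:Add1,r4:Add2
c3: stall | r0:2,r1:5,r2:9,r3:Add1,r4:Add2
c4: CDB Add1=5; issue SUB r4<-Add1 | r0:2,r1:5,r2:9,r3:5,r4:Add1
c5: stall | r0:2,r1:5,r2:9,r3:5,r4:Add1
c6: stall | r0:2,r1:5,r2:9,r3:5,r4:Add1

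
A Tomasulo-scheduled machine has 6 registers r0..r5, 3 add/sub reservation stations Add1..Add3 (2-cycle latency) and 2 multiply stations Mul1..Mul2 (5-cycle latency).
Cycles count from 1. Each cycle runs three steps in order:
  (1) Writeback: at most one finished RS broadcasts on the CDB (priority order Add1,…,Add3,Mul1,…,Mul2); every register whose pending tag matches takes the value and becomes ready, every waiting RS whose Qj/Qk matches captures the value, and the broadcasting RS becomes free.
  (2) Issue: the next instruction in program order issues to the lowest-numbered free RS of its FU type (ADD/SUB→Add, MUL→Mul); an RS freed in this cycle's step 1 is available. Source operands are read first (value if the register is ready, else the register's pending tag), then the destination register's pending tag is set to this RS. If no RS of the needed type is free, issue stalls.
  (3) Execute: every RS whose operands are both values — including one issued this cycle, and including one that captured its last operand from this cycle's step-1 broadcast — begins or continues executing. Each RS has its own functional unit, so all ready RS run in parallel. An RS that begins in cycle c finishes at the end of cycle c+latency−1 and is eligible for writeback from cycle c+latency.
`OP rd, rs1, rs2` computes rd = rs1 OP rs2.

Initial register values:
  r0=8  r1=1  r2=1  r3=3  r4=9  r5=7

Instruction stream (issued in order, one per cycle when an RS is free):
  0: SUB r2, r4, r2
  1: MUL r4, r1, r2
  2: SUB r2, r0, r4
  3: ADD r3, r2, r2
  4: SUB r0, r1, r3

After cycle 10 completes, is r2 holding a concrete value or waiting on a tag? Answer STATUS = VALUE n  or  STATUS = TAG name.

STATUS = VALUE 0

cycle 1: issue SUB r2<-Add1 // r0:8,r1:1,r2:Add1,r3:3,r4:9,r5:7
cycle 2: issue MUL r4<-Mul1 // r0:8,r1:1,r2:Add1,r3:3,r4:Mul1,r5:7
cycle 3: CDB Add1=8; issue SUB r2<-Add1 // r0:8,r1:1,r2:Add1,r3:3,r4:Mul1,r5:7
cycle 4: issue ADD r3<-Add2 // r0:8,r1:1,r2:Add1,r3:Add2,r4:Mul1,r5:7
cycle 5: issue SUB r0<-Add3 // r0:Add3,r1:1,r2:Add1,r3:Add2,r4:Mul1,r5:7
cycle 6: - // r0:Add3,r1:1,r2:Add1,r3:Add2,r4:Mul1,r5:7
cycle 7: - // r0:Add3,r1:1,r2:Add1,r3:Add2,r4:Mul1,r5:7
cycle 8: CDB Mul1=8 // r0:Add3,r1:1,r2:Add1,r3:Add2,r4:8,r5:7
cycle 9: - // r0:Add3,r1:1,r2:Add1,r3:Add2,r4:8,r5:7
cycle 10: CDB Add1=0 // r0:Add3,r1:1,r2:0,r3:Add2,r4:8,r5:7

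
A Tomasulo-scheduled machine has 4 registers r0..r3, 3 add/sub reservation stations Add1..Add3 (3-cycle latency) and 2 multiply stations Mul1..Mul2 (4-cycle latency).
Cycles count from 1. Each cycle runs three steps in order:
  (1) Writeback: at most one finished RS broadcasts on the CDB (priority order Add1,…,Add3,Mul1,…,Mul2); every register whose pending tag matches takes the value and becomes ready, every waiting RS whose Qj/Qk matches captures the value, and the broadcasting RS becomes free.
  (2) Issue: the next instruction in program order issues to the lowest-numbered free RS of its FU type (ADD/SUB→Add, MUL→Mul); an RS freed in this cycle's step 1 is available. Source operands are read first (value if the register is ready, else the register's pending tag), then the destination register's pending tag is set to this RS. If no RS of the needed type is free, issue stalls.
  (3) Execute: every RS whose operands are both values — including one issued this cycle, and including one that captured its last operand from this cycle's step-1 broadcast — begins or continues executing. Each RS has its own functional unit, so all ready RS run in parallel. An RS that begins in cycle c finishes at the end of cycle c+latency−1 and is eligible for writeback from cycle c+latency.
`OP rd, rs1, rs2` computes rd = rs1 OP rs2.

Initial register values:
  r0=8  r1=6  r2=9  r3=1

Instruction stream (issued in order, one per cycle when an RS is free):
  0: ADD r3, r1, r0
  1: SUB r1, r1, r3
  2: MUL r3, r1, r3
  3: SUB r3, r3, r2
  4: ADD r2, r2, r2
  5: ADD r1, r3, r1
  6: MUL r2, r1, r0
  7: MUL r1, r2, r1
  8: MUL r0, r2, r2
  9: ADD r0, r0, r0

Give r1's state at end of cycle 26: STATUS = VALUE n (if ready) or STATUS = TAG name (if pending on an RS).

c1: issue ADD r3<-Add1 | r0:8,r1:6,r2:9,r3:Add1
c2: issue SUB r1<-Add2 | r0:8,r1:Add2,r2:9,r3:Add1
c3: issue MUL r3<-Mul1 | r0:8,r1:Add2,r2:9,r3:Mul1
c4: CDB Add1=14; issue SUB r3<-Add1 | r0:8,r1:Add2,r2:9,r3:Add1
c5: issue ADD r2<-Add3 | r0:8,r1:Add2,r2:Add3,r3:Add1
c6: stall | r0:8,r1:Add2,r2:Add3,r3:Add1
c7: CDB Add2=-8; issue ADD r1<-Add2 | r0:8,r1:Add2,r2:Add3,r3:Add1
c8: CDB Add3=18; issue MUL r2<-Mul2 | r0:8,r1:Add2,r2:Mul2,r3:Add1
c9: stall | r0:8,r1:Add2,r2:Mul2,r3:Add1
c10: stall | r0:8,r1:Add2,r2:Mul2,r3:Add1
c11: CDB Mul1=-112; issue MUL r1<-Mul1 | r0:8,r1:Mul1,r2:Mul2,r3:Add1
c12: stall | r0:8,r1:Mul1,r2:Mul2,r3:Add1
c13: stall | r0:8,r1:Mul1,r2:Mul2,r3:Add1
c14: CDB Add1=-121; stall | r0:8,r1:Mul1,r2:Mul2,r3:-121
c15: stall | r0:8,r1:Mul1,r2:Mul2,r3:-121
c16: stall | r0:8,r1:Mul1,r2:Mul2,r3:-121
c17: CDB Add2=-129; stall | r0:8,r1:Mul1,r2:Mul2,r3:-121
c18: stall | r0:8,r1:Mul1,r2:Mul2,r3:-121
c19: stall | r0:8,r1:Mul1,r2:Mul2,r3:-121
c20: stall | r0:8,r1:Mul1,r2:Mul2,r3:-121
c21: CDB Mul2=-1032; issue MUL r0<-Mul2 | r0:Mul2,r1:Mul1,r2:-1032,r3:-121
c22: issue ADD r0<-Add1 | r0:Add1,r1:Mul1,r2:-1032,r3:-121
c23: - | r0:Add1,r1:Mul1,r2:-1032,r3:-121
c24: - | r0:Add1,r1:Mul1,r2:-1032,r3:-121
c25: CDB Mul1=133128 | r0:Add1,r1:133128,r2:-1032,r3:-121
c26: CDB Mul2=1065024 | r0:Add1,r1:133128,r2:-1032,r3:-121

STATUS = VALUE 133128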